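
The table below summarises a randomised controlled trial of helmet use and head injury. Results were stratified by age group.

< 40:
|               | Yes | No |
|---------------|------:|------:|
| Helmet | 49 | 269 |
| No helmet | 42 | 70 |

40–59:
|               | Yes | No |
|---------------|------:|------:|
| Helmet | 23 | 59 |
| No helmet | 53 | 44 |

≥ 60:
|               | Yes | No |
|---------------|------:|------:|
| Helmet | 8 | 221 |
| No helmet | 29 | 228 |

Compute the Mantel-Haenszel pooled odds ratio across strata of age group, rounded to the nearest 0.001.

0.305

OR_MH = Σ(aᵢdᵢ/nᵢ) / Σ(bᵢcᵢ/nᵢ), where nᵢ is the stratum total.
Stratum 1 (< 40): n = 430; a·d/n = 49·70/430 = 7.9767; b·c/n = 269·42/430 = 26.2744
Stratum 2 (40–59): n = 179; a·d/n = 23·44/179 = 5.6536; b·c/n = 59·53/179 = 17.4693
Stratum 3 (≥ 60): n = 486; a·d/n = 8·228/486 = 3.7531; b·c/n = 221·29/486 = 13.1872
OR_MH = (7.9767 + 5.6536 + 3.7531) / (26.2744 + 17.4693 + 13.1872) = 17.3835 / 56.9309 = 0.30534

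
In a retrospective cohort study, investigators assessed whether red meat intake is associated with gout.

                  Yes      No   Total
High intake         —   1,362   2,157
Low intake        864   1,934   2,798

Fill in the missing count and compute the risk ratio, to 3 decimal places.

The missing cell is in the exposed row: 2157 − 1362 = 795.
So a = 795, b = 1362, c = 864, d = 1934.
RR = [a/(a+b)] / [c/(c+d)] = (795/2157) / (864/2798) = 0.36857/0.30879 = 1.19358

1.194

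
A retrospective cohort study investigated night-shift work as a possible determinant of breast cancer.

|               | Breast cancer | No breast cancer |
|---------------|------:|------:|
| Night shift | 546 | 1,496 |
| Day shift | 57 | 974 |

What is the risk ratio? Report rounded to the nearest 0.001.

4.836

Cells: a = 546, b = 1496, c = 57, d = 974.
Risk in exposed = 546/2042 = 0.26738; risk in unexposed = 57/1031 = 0.05529.
RR = 0.26738 / 0.05529 = 4.83638
The risk among the exposed is 4.84 times that among the unexposed.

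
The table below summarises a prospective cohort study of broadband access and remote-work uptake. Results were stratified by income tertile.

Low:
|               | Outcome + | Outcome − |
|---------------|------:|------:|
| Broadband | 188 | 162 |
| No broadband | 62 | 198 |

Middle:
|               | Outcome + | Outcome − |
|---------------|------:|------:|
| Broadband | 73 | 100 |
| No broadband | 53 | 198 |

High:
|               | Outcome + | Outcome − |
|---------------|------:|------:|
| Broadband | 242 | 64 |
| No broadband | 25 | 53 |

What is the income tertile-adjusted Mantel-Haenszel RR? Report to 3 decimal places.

2.237

RR_MH = Σ(aᵢ·n₀ᵢ/nᵢ) / Σ(cᵢ·n₁ᵢ/nᵢ), with n₁ᵢ = aᵢ+bᵢ (exposed), n₀ᵢ = cᵢ+dᵢ (unexposed), nᵢ = n₁ᵢ+n₀ᵢ.
Stratum 1 (Low): n₁ = 350, n₀ = 260, n = 610; a·n₀/n = 188·260/610 = 80.1311; c·n₁/n = 62·350/610 = 35.5738
Stratum 2 (Middle): n₁ = 173, n₀ = 251, n = 424; a·n₀/n = 73·251/424 = 43.2146; c·n₁/n = 53·173/424 = 21.6250
Stratum 3 (High): n₁ = 306, n₀ = 78, n = 384; a·n₀/n = 242·78/384 = 49.1562; c·n₁/n = 25·306/384 = 19.9219
RR_MH = (80.1311 + 43.2146 + 49.1562) / (35.5738 + 21.6250 + 19.9219) = 172.5020 / 77.1206 = 2.23678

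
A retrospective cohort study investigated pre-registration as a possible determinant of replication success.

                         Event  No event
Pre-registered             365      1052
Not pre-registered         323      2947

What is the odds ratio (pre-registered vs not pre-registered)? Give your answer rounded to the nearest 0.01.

Cells: a = 365, b = 1052, c = 323, d = 2947.
OR = (a·d)/(b·c) = (365 × 2947) / (1052 × 323) = 1075655 / 339796 = 3.16559
The odds of replication success are about 3.17 times as high in the pre-registered group.

3.17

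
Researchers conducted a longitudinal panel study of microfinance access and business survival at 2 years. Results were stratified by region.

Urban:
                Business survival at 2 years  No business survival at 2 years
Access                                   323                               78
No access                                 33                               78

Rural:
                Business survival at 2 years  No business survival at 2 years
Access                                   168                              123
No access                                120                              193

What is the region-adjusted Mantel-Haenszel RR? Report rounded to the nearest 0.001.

RR_MH = Σ(aᵢ·n₀ᵢ/nᵢ) / Σ(cᵢ·n₁ᵢ/nᵢ), with n₁ᵢ = aᵢ+bᵢ (exposed), n₀ᵢ = cᵢ+dᵢ (unexposed), nᵢ = n₁ᵢ+n₀ᵢ.
Stratum 1 (Urban): n₁ = 401, n₀ = 111, n = 512; a·n₀/n = 323·111/512 = 70.0254; c·n₁/n = 33·401/512 = 25.8457
Stratum 2 (Rural): n₁ = 291, n₀ = 313, n = 604; a·n₀/n = 168·313/604 = 87.0596; c·n₁/n = 120·291/604 = 57.8146
RR_MH = (70.0254 + 87.0596) / (25.8457 + 57.8146) = 157.0850 / 83.6603 = 1.87765

1.878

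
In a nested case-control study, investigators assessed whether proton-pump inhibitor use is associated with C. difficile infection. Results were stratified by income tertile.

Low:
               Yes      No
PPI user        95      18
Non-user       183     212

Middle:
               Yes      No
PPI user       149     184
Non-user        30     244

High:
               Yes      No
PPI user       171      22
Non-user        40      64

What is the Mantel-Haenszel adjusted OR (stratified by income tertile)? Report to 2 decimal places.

OR_MH = Σ(aᵢdᵢ/nᵢ) / Σ(bᵢcᵢ/nᵢ), where nᵢ is the stratum total.
Stratum 1 (Low): n = 508; a·d/n = 95·212/508 = 39.6457; b·c/n = 18·183/508 = 6.4843
Stratum 2 (Middle): n = 607; a·d/n = 149·244/607 = 59.8946; b·c/n = 184·30/607 = 9.0939
Stratum 3 (High): n = 297; a·d/n = 171·64/297 = 36.8485; b·c/n = 22·40/297 = 2.9630
OR_MH = (39.6457 + 59.8946 + 36.8485) / (6.4843 + 9.0939 + 2.9630) = 136.3887 / 18.5411 = 7.35601

7.36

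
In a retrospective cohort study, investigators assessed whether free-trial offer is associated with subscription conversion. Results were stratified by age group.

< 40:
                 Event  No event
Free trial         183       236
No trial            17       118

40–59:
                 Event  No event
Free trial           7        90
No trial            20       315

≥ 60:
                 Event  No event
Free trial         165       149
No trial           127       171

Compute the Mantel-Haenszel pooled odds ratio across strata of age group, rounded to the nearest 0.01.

OR_MH = Σ(aᵢdᵢ/nᵢ) / Σ(bᵢcᵢ/nᵢ), where nᵢ is the stratum total.
Stratum 1 (< 40): n = 554; a·d/n = 183·118/554 = 38.9783; b·c/n = 236·17/554 = 7.2419
Stratum 2 (40–59): n = 432; a·d/n = 7·315/432 = 5.1042; b·c/n = 90·20/432 = 4.1667
Stratum 3 (≥ 60): n = 612; a·d/n = 165·171/612 = 46.1029; b·c/n = 149·127/612 = 30.9199
OR_MH = (38.9783 + 5.1042 + 46.1029) / (7.2419 + 4.1667 + 30.9199) = 90.1854 / 42.3285 = 2.13061

2.13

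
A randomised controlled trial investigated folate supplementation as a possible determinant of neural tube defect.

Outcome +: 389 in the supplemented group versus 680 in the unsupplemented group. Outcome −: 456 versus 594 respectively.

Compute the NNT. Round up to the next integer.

14

Risk in treated group = 389/845 = 0.46036; risk in control = 680/1274 = 0.53375.
Absolute risk reduction = 0.53375 − 0.46036 = 0.07340
NNT = 1 / ARR = 1 / 0.07340 = 13.625 → round up → 14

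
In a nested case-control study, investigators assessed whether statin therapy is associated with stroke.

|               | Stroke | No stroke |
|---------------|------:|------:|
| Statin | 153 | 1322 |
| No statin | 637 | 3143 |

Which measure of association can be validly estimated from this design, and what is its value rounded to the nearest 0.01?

0.57

Cells: a = 153, b = 1322, c = 637, d = 3143.
This is a nested case-control study: participants were sampled on outcome status, so risks in the source population cannot be estimated directly — relative risk is not valid here. The odds ratio is the appropriate measure.
OR = (a·d)/(b·c) = (153 × 3143) / (1322 × 637) = 480879 / 842114 = 0.57104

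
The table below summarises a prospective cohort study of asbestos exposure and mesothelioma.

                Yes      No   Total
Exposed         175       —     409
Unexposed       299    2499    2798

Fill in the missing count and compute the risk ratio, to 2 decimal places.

4.00

The missing cell is in the exposed row: 409 − 175 = 234.
So a = 175, b = 234, c = 299, d = 2499.
RR = [a/(a+b)] / [c/(c+d)] = (175/409) / (299/2798) = 0.42787/0.10686 = 4.00397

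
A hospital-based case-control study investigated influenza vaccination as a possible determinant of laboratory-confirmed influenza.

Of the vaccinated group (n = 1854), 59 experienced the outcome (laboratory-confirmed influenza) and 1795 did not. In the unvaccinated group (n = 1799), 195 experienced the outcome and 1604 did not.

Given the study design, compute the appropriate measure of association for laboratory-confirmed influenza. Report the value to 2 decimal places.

From the description: a = 59, b = 1795, c = 195, d = 1604.
This is a hospital-based case-control study: participants were sampled on outcome status, so risks in the source population cannot be estimated directly — relative risk is not valid here. The odds ratio is the appropriate measure.
OR = (a·d)/(b·c) = (59 × 1604) / (1795 × 195) = 94636 / 350025 = 0.27037

0.27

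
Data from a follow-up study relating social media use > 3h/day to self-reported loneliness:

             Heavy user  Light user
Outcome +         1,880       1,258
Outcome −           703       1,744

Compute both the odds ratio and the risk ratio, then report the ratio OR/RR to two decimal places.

Reading the table with exposure as columns: a = 1880 (Heavy user, case), b = 703 (Heavy user, non-case), c = 1258 (Light user, case), d = 1744.
OR = (1880·1744)/(703·1258) = 3278720/884374 = 3.70739
Risk in exposed = 1880/2583 = 0.72784; risk in unexposed = 1258/3002 = 0.41905; RR = 1.73685
OR/RR = 3.70739 / 1.73685 = 2.13454
The outcome is not rare, so the OR lies further from 1 than the RR.

2.13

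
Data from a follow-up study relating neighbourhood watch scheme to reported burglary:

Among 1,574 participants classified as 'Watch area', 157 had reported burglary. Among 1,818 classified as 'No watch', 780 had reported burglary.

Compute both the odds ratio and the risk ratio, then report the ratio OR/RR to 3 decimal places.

From the description: a = 157, b = 1417, c = 780, d = 1038.
OR = (157·1038)/(1417·780) = 162966/1105260 = 0.14745
Risk in exposed = 157/1574 = 0.09975; risk in unexposed = 780/1818 = 0.42904; RR = 0.23248
OR/RR = 0.14745 / 0.23248 = 0.63422
The outcome is not rare, so the OR lies further from 1 than the RR.

0.634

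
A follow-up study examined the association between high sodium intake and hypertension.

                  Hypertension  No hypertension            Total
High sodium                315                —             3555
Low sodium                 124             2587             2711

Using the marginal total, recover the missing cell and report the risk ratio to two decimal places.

1.94

The missing cell is in the exposed row: 3555 − 315 = 3240.
So a = 315, b = 3240, c = 124, d = 2587.
RR = [a/(a+b)] / [c/(c+d)] = (315/3555) / (124/2711) = 0.08861/0.04574 = 1.93722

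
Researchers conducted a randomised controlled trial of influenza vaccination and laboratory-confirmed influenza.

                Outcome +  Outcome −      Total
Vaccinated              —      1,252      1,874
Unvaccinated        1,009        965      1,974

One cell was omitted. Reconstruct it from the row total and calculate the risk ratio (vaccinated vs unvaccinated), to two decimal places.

0.65

The missing cell is in the exposed row: 1874 − 1252 = 622.
So a = 622, b = 1252, c = 1009, d = 965.
RR = [a/(a+b)] / [c/(c+d)] = (622/1874) / (1009/1974) = 0.33191/0.51114 = 0.64935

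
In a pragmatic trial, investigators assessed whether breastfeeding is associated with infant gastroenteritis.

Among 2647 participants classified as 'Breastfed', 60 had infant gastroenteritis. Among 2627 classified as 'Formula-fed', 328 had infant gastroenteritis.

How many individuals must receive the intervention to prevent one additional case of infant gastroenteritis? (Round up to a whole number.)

Risk in treated group = 60/2647 = 0.02267; risk in control = 328/2627 = 0.12486.
Absolute risk reduction = 0.12486 − 0.02267 = 0.10219
NNT = 1 / ARR = 1 / 0.10219 = 9.786 → round up → 10

10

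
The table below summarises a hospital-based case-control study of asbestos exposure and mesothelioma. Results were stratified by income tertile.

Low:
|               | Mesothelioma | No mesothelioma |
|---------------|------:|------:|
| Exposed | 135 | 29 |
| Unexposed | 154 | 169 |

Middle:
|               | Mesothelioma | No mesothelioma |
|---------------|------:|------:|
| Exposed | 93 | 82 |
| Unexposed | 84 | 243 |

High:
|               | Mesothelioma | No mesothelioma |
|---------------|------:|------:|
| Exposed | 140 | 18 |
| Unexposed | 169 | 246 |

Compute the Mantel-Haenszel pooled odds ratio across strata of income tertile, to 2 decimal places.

OR_MH = Σ(aᵢdᵢ/nᵢ) / Σ(bᵢcᵢ/nᵢ), where nᵢ is the stratum total.
Stratum 1 (Low): n = 487; a·d/n = 135·169/487 = 46.8480; b·c/n = 29·154/487 = 9.1704
Stratum 2 (Middle): n = 502; a·d/n = 93·243/502 = 45.0179; b·c/n = 82·84/502 = 13.7211
Stratum 3 (High): n = 573; a·d/n = 140·246/573 = 60.1047; b·c/n = 18·169/573 = 5.3089
OR_MH = (46.8480 + 45.0179 + 60.1047) / (9.1704 + 13.7211 + 5.3089) = 151.9707 / 28.2004 = 5.38895

5.39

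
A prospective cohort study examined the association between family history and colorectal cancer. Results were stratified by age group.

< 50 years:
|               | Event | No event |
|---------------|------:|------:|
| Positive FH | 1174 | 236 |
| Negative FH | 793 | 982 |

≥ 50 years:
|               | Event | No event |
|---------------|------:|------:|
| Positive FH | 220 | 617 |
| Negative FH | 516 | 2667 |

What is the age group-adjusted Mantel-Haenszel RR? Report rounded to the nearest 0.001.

RR_MH = Σ(aᵢ·n₀ᵢ/nᵢ) / Σ(cᵢ·n₁ᵢ/nᵢ), with n₁ᵢ = aᵢ+bᵢ (exposed), n₀ᵢ = cᵢ+dᵢ (unexposed), nᵢ = n₁ᵢ+n₀ᵢ.
Stratum 1 (< 50 years): n₁ = 1410, n₀ = 1775, n = 3185; a·n₀/n = 1174·1775/3185 = 654.2700; c·n₁/n = 793·1410/3185 = 351.0612
Stratum 2 (≥ 50 years): n₁ = 837, n₀ = 3183, n = 4020; a·n₀/n = 220·3183/4020 = 174.1940; c·n₁/n = 516·837/4020 = 107.4358
RR_MH = (654.2700 + 174.1940) / (351.0612 + 107.4358) = 828.4640 / 458.4970 = 1.80691

1.807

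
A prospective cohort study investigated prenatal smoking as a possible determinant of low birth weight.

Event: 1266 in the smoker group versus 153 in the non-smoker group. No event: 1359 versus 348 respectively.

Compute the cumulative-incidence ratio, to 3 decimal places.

1.579

From the description: a = 1266, b = 1359, c = 153, d = 348.
Risk in exposed = 1266/2625 = 0.48229; risk in unexposed = 153/501 = 0.30539.
RR = 0.48229 / 0.30539 = 1.57925
The risk among the exposed is 1.58 times that among the unexposed.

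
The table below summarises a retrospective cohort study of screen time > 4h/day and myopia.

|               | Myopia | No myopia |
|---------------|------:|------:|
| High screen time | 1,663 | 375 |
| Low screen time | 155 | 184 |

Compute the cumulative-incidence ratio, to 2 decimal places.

Cells: a = 1663, b = 375, c = 155, d = 184.
Risk in exposed = 1663/2038 = 0.81600; risk in unexposed = 155/339 = 0.45723.
RR = 0.81600 / 0.45723 = 1.78466
The risk among the exposed is 1.78 times that among the unexposed.

1.78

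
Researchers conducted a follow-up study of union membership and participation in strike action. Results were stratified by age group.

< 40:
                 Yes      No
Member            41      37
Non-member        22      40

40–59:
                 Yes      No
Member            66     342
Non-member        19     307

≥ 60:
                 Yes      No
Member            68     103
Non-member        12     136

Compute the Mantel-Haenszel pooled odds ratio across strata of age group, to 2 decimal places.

OR_MH = Σ(aᵢdᵢ/nᵢ) / Σ(bᵢcᵢ/nᵢ), where nᵢ is the stratum total.
Stratum 1 (< 40): n = 140; a·d/n = 41·40/140 = 11.7143; b·c/n = 37·22/140 = 5.8143
Stratum 2 (40–59): n = 734; a·d/n = 66·307/734 = 27.6049; b·c/n = 342·19/734 = 8.8529
Stratum 3 (≥ 60): n = 319; a·d/n = 68·136/319 = 28.9906; b·c/n = 103·12/319 = 3.8746
OR_MH = (11.7143 + 27.6049 + 28.9906) / (5.8143 + 8.8529 + 3.8746) = 68.3098 / 18.5418 = 3.68411

3.68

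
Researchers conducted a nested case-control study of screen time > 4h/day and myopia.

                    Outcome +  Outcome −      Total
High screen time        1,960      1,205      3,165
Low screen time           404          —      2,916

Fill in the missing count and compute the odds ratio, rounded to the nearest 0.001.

The missing cell is in the unexposed row: 2916 − 404 = 2512.
So a = 1960, b = 1205, c = 404, d = 2512.
OR = (a·d)/(b·c) = (1960 × 2512) / (1205 × 404) = 4923520 / 486820 = 10.11364

10.114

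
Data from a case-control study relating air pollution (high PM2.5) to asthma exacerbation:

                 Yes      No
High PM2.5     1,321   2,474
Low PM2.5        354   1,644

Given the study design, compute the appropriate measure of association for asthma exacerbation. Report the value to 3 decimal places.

2.480

Cells: a = 1321, b = 2474, c = 354, d = 1644.
This is a case-control study: participants were sampled on outcome status, so risks in the source population cannot be estimated directly — relative risk is not valid here. The odds ratio is the appropriate measure.
OR = (a·d)/(b·c) = (1321 × 1644) / (2474 × 354) = 2171724 / 875796 = 2.47971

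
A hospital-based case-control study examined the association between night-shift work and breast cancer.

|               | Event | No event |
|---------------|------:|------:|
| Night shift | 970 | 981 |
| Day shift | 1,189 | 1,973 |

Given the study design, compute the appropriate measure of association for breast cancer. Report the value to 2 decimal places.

Cells: a = 970, b = 981, c = 1189, d = 1973.
This is a hospital-based case-control study: participants were sampled on outcome status, so risks in the source population cannot be estimated directly — relative risk is not valid here. The odds ratio is the appropriate measure.
OR = (a·d)/(b·c) = (970 × 1973) / (981 × 1189) = 1913810 / 1166409 = 1.64077

1.64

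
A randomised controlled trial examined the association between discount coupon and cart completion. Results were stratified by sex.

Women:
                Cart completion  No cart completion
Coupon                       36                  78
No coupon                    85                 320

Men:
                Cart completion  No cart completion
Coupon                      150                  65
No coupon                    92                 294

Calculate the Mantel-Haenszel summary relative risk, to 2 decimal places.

2.41

RR_MH = Σ(aᵢ·n₀ᵢ/nᵢ) / Σ(cᵢ·n₁ᵢ/nᵢ), with n₁ᵢ = aᵢ+bᵢ (exposed), n₀ᵢ = cᵢ+dᵢ (unexposed), nᵢ = n₁ᵢ+n₀ᵢ.
Stratum 1 (Women): n₁ = 114, n₀ = 405, n = 519; a·n₀/n = 36·405/519 = 28.0925; c·n₁/n = 85·114/519 = 18.6705
Stratum 2 (Men): n₁ = 215, n₀ = 386, n = 601; a·n₀/n = 150·386/601 = 96.3394; c·n₁/n = 92·215/601 = 32.9118
RR_MH = (28.0925 + 96.3394) / (18.6705 + 32.9118) = 124.4319 / 51.5823 = 2.41230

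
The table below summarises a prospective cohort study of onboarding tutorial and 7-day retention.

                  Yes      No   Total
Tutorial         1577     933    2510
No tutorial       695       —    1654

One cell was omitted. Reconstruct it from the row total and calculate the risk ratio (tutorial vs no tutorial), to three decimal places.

The missing cell is in the unexposed row: 1654 − 695 = 959.
So a = 1577, b = 933, c = 695, d = 959.
RR = [a/(a+b)] / [c/(c+d)] = (1577/2510) / (695/1654) = 0.62829/0.42019 = 1.49523

1.495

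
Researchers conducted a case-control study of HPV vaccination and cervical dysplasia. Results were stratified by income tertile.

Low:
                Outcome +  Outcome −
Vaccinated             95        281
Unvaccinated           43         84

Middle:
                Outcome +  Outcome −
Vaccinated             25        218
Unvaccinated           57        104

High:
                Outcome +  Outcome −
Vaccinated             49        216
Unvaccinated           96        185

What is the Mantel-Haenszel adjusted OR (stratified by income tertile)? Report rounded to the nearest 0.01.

OR_MH = Σ(aᵢdᵢ/nᵢ) / Σ(bᵢcᵢ/nᵢ), where nᵢ is the stratum total.
Stratum 1 (Low): n = 503; a·d/n = 95·84/503 = 15.8648; b·c/n = 281·43/503 = 24.0219
Stratum 2 (Middle): n = 404; a·d/n = 25·104/404 = 6.4356; b·c/n = 218·57/404 = 30.7574
Stratum 3 (High): n = 546; a·d/n = 49·185/546 = 16.6026; b·c/n = 216·96/546 = 37.9780
OR_MH = (15.8648 + 6.4356 + 16.6026) / (24.0219 + 30.7574 + 37.9780) = 38.9030 / 92.7573 = 0.41941

0.42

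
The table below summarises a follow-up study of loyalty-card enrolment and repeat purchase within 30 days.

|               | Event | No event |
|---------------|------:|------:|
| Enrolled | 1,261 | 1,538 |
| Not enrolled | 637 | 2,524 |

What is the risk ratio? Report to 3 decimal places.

2.236

Cells: a = 1261, b = 1538, c = 637, d = 2524.
Risk in exposed = 1261/2799 = 0.45052; risk in unexposed = 637/3161 = 0.20152.
RR = 0.45052 / 0.20152 = 2.23562
The risk among the exposed is 2.24 times that among the unexposed.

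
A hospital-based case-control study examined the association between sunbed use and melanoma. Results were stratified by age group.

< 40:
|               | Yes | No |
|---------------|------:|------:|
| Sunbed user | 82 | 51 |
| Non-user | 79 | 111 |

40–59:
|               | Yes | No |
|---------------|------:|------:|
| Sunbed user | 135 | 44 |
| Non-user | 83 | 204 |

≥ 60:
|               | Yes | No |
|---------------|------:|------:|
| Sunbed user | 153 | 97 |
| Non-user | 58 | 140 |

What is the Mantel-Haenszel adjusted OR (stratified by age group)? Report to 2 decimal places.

OR_MH = Σ(aᵢdᵢ/nᵢ) / Σ(bᵢcᵢ/nᵢ), where nᵢ is the stratum total.
Stratum 1 (< 40): n = 323; a·d/n = 82·111/323 = 28.1796; b·c/n = 51·79/323 = 12.4737
Stratum 2 (40–59): n = 466; a·d/n = 135·204/466 = 59.0987; b·c/n = 44·83/466 = 7.8369
Stratum 3 (≥ 60): n = 448; a·d/n = 153·140/448 = 47.8125; b·c/n = 97·58/448 = 12.5580
OR_MH = (28.1796 + 59.0987 + 47.8125) / (12.4737 + 7.8369 + 12.5580) = 135.0908 / 32.8686 = 4.11002

4.11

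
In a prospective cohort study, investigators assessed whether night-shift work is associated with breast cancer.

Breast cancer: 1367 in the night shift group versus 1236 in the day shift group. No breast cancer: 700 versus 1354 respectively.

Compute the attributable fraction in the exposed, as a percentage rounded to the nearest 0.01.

27.84

From the description: a = 1367, b = 700, c = 1236, d = 1354.
Risk in exposed = 1367/2067 = 0.66134; risk in unexposed = 1236/2590 = 0.47722.
RR = 0.66134/0.47722 = 1.38583
AR% = (RR − 1)/RR × 100 = (1.38583 − 1)/1.38583 × 100 = 27.8410%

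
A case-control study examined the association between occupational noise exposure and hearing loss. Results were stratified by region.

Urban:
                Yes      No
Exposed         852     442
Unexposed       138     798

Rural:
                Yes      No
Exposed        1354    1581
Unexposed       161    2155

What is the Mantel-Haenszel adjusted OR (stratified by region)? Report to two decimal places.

11.35

OR_MH = Σ(aᵢdᵢ/nᵢ) / Σ(bᵢcᵢ/nᵢ), where nᵢ is the stratum total.
Stratum 1 (Urban): n = 2230; a·d/n = 852·798/2230 = 304.8861; b·c/n = 442·138/2230 = 27.3525
Stratum 2 (Rural): n = 5251; a·d/n = 1354·2155/5251 = 555.6789; b·c/n = 1581·161/5251 = 48.4748
OR_MH = (304.8861 + 555.6789) / (27.3525 + 48.4748) = 860.5650 / 75.8272 = 11.34902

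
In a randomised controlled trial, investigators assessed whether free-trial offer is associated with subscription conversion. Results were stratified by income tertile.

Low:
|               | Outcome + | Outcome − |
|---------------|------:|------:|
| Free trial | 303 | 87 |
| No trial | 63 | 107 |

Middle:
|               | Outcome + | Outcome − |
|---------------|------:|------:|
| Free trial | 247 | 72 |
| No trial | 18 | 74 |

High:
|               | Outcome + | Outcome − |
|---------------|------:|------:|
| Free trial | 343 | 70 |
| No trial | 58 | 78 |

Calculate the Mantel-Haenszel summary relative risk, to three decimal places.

2.289

RR_MH = Σ(aᵢ·n₀ᵢ/nᵢ) / Σ(cᵢ·n₁ᵢ/nᵢ), with n₁ᵢ = aᵢ+bᵢ (exposed), n₀ᵢ = cᵢ+dᵢ (unexposed), nᵢ = n₁ᵢ+n₀ᵢ.
Stratum 1 (Low): n₁ = 390, n₀ = 170, n = 560; a·n₀/n = 303·170/560 = 91.9821; c·n₁/n = 63·390/560 = 43.8750
Stratum 2 (Middle): n₁ = 319, n₀ = 92, n = 411; a·n₀/n = 247·92/411 = 55.2895; c·n₁/n = 18·319/411 = 13.9708
Stratum 3 (High): n₁ = 413, n₀ = 136, n = 549; a·n₀/n = 343·136/549 = 84.9690; c·n₁/n = 58·413/549 = 43.6321
RR_MH = (91.9821 + 55.2895 + 84.9690) / (43.8750 + 13.9708 + 43.6321) = 232.2407 / 101.4779 = 2.28859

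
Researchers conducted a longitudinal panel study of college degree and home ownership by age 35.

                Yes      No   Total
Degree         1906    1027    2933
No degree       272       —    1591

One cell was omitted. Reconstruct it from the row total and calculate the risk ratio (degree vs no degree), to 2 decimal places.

3.80

The missing cell is in the unexposed row: 1591 − 272 = 1319.
So a = 1906, b = 1027, c = 272, d = 1319.
RR = [a/(a+b)] / [c/(c+d)] = (1906/2933) / (272/1591) = 0.64985/0.17096 = 3.80112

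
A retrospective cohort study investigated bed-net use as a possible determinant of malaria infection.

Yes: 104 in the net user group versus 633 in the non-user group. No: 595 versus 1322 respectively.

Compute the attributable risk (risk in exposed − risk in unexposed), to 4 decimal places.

From the description: a = 104, b = 595, c = 633, d = 1322.
Risk in exposed = 104/699 = 0.148784; risk in unexposed = 633/1955 = 0.323785.
Risk difference = 0.148784 − 0.323785 = -0.175001

-0.1750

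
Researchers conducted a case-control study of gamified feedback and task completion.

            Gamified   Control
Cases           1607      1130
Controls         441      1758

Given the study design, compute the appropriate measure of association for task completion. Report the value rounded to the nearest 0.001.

Reading the table with exposure as columns: a = 1607 (Gamified, case), b = 441 (Gamified, non-case), c = 1130 (Control, case), d = 1758.
This is a case-control study: participants were sampled on outcome status, so risks in the source population cannot be estimated directly — relative risk is not valid here. The odds ratio is the appropriate measure.
OR = (a·d)/(b·c) = (1607 × 1758) / (441 × 1130) = 2825106 / 498330 = 5.66915

5.669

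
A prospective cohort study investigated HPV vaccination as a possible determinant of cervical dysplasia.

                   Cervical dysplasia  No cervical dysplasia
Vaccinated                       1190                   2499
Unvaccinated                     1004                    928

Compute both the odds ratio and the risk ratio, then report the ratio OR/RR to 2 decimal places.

0.71

Cells: a = 1190, b = 2499, c = 1004, d = 928.
OR = (1190·928)/(2499·1004) = 1104320/2508996 = 0.44014
Risk in exposed = 1190/3689 = 0.32258; risk in unexposed = 1004/1932 = 0.51967; RR = 0.62074
OR/RR = 0.44014 / 0.62074 = 0.70906
The outcome is not rare, so the OR lies further from 1 than the RR.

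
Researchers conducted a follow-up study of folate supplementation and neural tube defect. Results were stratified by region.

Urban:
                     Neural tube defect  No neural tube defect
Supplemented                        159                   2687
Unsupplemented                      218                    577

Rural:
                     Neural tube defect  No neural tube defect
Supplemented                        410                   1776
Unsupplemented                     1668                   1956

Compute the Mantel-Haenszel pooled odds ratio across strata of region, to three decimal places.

0.243

OR_MH = Σ(aᵢdᵢ/nᵢ) / Σ(bᵢcᵢ/nᵢ), where nᵢ is the stratum total.
Stratum 1 (Urban): n = 3641; a·d/n = 159·577/3641 = 25.1972; b·c/n = 2687·218/3641 = 160.8805
Stratum 2 (Rural): n = 5810; a·d/n = 410·1956/5810 = 138.0310; b·c/n = 1776·1668/5810 = 509.8740
OR_MH = (25.1972 + 138.0310) / (160.8805 + 509.8740) = 163.2282 / 670.7545 = 0.24335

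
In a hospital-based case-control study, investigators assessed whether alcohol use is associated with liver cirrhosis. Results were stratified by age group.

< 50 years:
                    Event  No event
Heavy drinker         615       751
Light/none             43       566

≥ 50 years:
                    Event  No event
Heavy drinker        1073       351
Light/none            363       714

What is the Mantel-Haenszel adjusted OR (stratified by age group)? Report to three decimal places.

OR_MH = Σ(aᵢdᵢ/nᵢ) / Σ(bᵢcᵢ/nᵢ), where nᵢ is the stratum total.
Stratum 1 (< 50 years): n = 1975; a·d/n = 615·566/1975 = 176.2481; b·c/n = 751·43/1975 = 16.3509
Stratum 2 (≥ 50 years): n = 2501; a·d/n = 1073·714/2501 = 306.3263; b·c/n = 351·363/2501 = 50.9448
OR_MH = (176.2481 + 306.3263) / (16.3509 + 50.9448) = 482.5744 / 67.2957 = 7.17095

7.171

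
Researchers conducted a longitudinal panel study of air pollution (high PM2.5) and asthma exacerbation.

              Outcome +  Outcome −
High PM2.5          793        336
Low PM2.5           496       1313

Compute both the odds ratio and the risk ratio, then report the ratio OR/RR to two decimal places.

Cells: a = 793, b = 336, c = 496, d = 1313.
OR = (793·1313)/(336·496) = 1041209/166656 = 6.24765
Risk in exposed = 793/1129 = 0.70239; risk in unexposed = 496/1809 = 0.27418; RR = 2.56175
OR/RR = 6.24765 / 2.56175 = 2.43883
The outcome is not rare, so the OR lies further from 1 than the RR.

2.44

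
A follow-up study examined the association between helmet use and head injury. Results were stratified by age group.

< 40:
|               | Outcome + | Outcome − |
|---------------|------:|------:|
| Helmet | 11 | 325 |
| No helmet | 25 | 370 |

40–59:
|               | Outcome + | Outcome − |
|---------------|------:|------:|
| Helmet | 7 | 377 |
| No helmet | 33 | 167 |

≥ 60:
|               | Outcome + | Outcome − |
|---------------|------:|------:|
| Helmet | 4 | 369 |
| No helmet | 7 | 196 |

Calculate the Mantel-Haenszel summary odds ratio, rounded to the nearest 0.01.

OR_MH = Σ(aᵢdᵢ/nᵢ) / Σ(bᵢcᵢ/nᵢ), where nᵢ is the stratum total.
Stratum 1 (< 40): n = 731; a·d/n = 11·370/731 = 5.5677; b·c/n = 325·25/731 = 11.1149
Stratum 2 (40–59): n = 584; a·d/n = 7·167/584 = 2.0017; b·c/n = 377·33/584 = 21.3031
Stratum 3 (≥ 60): n = 576; a·d/n = 4·196/576 = 1.3611; b·c/n = 369·7/576 = 4.4844
OR_MH = (5.5677 + 2.0017 + 1.3611) / (11.1149 + 21.3031 + 4.4844) = 8.9305 / 36.9024 = 0.24200

0.24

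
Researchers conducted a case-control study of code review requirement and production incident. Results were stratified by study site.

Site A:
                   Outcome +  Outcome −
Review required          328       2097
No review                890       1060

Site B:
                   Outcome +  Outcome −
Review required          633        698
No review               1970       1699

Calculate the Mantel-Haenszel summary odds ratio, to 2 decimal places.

OR_MH = Σ(aᵢdᵢ/nᵢ) / Σ(bᵢcᵢ/nᵢ), where nᵢ is the stratum total.
Stratum 1 (Site A): n = 4375; a·d/n = 328·1060/4375 = 79.4697; b·c/n = 2097·890/4375 = 426.5897
Stratum 2 (Site B): n = 5000; a·d/n = 633·1699/5000 = 215.0934; b·c/n = 698·1970/5000 = 275.0120
OR_MH = (79.4697 + 215.0934) / (426.5897 + 275.0120) = 294.5631 / 701.6017 = 0.41984

0.42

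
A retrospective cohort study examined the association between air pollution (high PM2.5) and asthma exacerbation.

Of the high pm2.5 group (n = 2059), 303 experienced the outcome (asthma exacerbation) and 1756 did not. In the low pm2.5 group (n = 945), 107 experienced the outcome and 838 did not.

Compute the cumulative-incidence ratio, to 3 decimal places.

From the description: a = 303, b = 1756, c = 107, d = 838.
Risk in exposed = 303/2059 = 0.14716; risk in unexposed = 107/945 = 0.11323.
RR = 0.14716 / 0.11323 = 1.29967
The risk among the exposed is 1.30 times that among the unexposed.

1.300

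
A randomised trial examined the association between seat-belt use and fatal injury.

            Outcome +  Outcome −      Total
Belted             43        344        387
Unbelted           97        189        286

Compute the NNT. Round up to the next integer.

5

Risk in treated group = 43/387 = 0.11111; risk in control = 97/286 = 0.33916.
Absolute risk reduction = 0.33916 − 0.11111 = 0.22805
NNT = 1 / ARR = 1 / 0.22805 = 4.385 → round up → 5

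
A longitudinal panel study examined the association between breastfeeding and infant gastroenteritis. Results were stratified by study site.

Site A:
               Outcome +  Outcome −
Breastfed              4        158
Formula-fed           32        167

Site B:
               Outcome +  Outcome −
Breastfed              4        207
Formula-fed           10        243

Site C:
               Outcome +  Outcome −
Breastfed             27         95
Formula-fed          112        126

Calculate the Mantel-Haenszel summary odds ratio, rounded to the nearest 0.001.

OR_MH = Σ(aᵢdᵢ/nᵢ) / Σ(bᵢcᵢ/nᵢ), where nᵢ is the stratum total.
Stratum 1 (Site A): n = 361; a·d/n = 4·167/361 = 1.8504; b·c/n = 158·32/361 = 14.0055
Stratum 2 (Site B): n = 464; a·d/n = 4·243/464 = 2.0948; b·c/n = 207·10/464 = 4.4612
Stratum 3 (Site C): n = 360; a·d/n = 27·126/360 = 9.4500; b·c/n = 95·112/360 = 29.5556
OR_MH = (1.8504 + 2.0948 + 9.4500) / (14.0055 + 4.4612 + 29.5556) = 13.3952 / 48.0223 = 0.27894

0.279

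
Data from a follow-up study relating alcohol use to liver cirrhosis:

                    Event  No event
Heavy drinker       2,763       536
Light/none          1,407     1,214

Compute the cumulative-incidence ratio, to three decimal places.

1.560

Cells: a = 2763, b = 536, c = 1407, d = 1214.
Risk in exposed = 2763/3299 = 0.83753; risk in unexposed = 1407/2621 = 0.53682.
RR = 0.83753 / 0.53682 = 1.56017
The risk among the exposed is 1.56 times that among the unexposed.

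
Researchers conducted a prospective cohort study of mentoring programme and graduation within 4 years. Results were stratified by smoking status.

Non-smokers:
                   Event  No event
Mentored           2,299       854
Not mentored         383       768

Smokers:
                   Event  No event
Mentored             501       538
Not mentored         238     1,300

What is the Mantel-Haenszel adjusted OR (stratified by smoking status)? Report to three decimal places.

5.275

OR_MH = Σ(aᵢdᵢ/nᵢ) / Σ(bᵢcᵢ/nᵢ), where nᵢ is the stratum total.
Stratum 1 (Non-smokers): n = 4304; a·d/n = 2299·768/4304 = 410.2305; b·c/n = 854·383/4304 = 75.9949
Stratum 2 (Smokers): n = 2577; a·d/n = 501·1300/2577 = 252.7357; b·c/n = 538·238/2577 = 49.6872
OR_MH = (410.2305 + 252.7357) / (75.9949 + 49.6872) = 662.9662 / 125.6821 = 5.27494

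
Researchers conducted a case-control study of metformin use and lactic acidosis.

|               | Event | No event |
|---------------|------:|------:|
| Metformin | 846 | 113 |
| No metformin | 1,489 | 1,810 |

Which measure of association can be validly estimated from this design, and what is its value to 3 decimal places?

Cells: a = 846, b = 113, c = 1489, d = 1810.
This is a case-control study: participants were sampled on outcome status, so risks in the source population cannot be estimated directly — relative risk is not valid here. The odds ratio is the appropriate measure.
OR = (a·d)/(b·c) = (846 × 1810) / (113 × 1489) = 1531260 / 168257 = 9.10072

9.101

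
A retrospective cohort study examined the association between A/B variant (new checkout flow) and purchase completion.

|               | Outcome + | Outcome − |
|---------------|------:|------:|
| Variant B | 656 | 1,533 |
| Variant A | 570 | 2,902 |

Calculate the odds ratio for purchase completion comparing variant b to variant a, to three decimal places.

Cells: a = 656, b = 1533, c = 570, d = 2902.
OR = (a·d)/(b·c) = (656 × 2902) / (1533 × 570) = 1903712 / 873810 = 2.17863
The odds of purchase completion are about 2.18 times as high in the variant b group.

2.179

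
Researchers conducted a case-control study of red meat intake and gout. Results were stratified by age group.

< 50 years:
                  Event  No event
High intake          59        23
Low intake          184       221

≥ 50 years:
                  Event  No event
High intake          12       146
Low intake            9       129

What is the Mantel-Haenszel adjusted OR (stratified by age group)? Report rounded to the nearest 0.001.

2.438

OR_MH = Σ(aᵢdᵢ/nᵢ) / Σ(bᵢcᵢ/nᵢ), where nᵢ is the stratum total.
Stratum 1 (< 50 years): n = 487; a·d/n = 59·221/487 = 26.7741; b·c/n = 23·184/487 = 8.6899
Stratum 2 (≥ 50 years): n = 296; a·d/n = 12·129/296 = 5.2297; b·c/n = 146·9/296 = 4.4392
OR_MH = (26.7741 + 5.2297) / (8.6899 + 4.4392) = 32.0039 / 13.1291 = 2.43762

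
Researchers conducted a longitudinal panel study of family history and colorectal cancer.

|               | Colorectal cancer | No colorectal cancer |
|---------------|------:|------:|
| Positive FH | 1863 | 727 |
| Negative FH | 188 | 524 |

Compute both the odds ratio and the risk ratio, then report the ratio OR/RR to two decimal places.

2.62

Cells: a = 1863, b = 727, c = 188, d = 524.
OR = (1863·524)/(727·188) = 976212/136676 = 7.14253
Risk in exposed = 1863/2590 = 0.71931; risk in unexposed = 188/712 = 0.26404; RR = 2.72418
OR/RR = 7.14253 / 2.72418 = 2.62190
The outcome is not rare, so the OR lies further from 1 than the RR.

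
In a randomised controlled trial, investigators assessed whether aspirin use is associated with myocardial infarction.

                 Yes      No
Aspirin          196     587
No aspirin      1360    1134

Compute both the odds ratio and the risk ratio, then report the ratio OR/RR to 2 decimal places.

0.61

Cells: a = 196, b = 587, c = 1360, d = 1134.
OR = (196·1134)/(587·1360) = 222264/798320 = 0.27841
Risk in exposed = 196/783 = 0.25032; risk in unexposed = 1360/2494 = 0.54531; RR = 0.45904
OR/RR = 0.27841 / 0.45904 = 0.60651
The outcome is not rare, so the OR lies further from 1 than the RR.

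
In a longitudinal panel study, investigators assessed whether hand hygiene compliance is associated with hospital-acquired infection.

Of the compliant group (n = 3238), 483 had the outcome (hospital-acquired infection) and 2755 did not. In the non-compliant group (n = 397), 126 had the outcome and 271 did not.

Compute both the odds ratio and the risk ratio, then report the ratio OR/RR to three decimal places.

0.802

From the description: a = 483, b = 2755, c = 126, d = 271.
OR = (483·271)/(2755·126) = 130893/347130 = 0.37707
Risk in exposed = 483/3238 = 0.14917; risk in unexposed = 126/397 = 0.31738; RR = 0.46999
OR/RR = 0.37707 / 0.46999 = 0.80229
The outcome is not rare, so the OR lies further from 1 than the RR.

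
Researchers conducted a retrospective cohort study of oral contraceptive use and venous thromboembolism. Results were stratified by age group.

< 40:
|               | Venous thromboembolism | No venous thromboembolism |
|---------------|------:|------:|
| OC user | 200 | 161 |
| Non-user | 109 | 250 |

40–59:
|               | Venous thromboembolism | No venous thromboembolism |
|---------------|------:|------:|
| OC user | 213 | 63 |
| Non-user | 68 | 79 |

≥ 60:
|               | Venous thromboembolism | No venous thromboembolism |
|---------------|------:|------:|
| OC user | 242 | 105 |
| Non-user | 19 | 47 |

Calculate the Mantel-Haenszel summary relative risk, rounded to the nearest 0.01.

1.85

RR_MH = Σ(aᵢ·n₀ᵢ/nᵢ) / Σ(cᵢ·n₁ᵢ/nᵢ), with n₁ᵢ = aᵢ+bᵢ (exposed), n₀ᵢ = cᵢ+dᵢ (unexposed), nᵢ = n₁ᵢ+n₀ᵢ.
Stratum 1 (< 40): n₁ = 361, n₀ = 359, n = 720; a·n₀/n = 200·359/720 = 99.7222; c·n₁/n = 109·361/720 = 54.6514
Stratum 2 (40–59): n₁ = 276, n₀ = 147, n = 423; a·n₀/n = 213·147/423 = 74.0213; c·n₁/n = 68·276/423 = 44.3688
Stratum 3 (≥ 60): n₁ = 347, n₀ = 66, n = 413; a·n₀/n = 242·66/413 = 38.6731; c·n₁/n = 19·347/413 = 15.9637
RR_MH = (99.7222 + 74.0213 + 38.6731) / (54.6514 + 44.3688 + 15.9637) = 212.4166 / 114.9839 = 1.84736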